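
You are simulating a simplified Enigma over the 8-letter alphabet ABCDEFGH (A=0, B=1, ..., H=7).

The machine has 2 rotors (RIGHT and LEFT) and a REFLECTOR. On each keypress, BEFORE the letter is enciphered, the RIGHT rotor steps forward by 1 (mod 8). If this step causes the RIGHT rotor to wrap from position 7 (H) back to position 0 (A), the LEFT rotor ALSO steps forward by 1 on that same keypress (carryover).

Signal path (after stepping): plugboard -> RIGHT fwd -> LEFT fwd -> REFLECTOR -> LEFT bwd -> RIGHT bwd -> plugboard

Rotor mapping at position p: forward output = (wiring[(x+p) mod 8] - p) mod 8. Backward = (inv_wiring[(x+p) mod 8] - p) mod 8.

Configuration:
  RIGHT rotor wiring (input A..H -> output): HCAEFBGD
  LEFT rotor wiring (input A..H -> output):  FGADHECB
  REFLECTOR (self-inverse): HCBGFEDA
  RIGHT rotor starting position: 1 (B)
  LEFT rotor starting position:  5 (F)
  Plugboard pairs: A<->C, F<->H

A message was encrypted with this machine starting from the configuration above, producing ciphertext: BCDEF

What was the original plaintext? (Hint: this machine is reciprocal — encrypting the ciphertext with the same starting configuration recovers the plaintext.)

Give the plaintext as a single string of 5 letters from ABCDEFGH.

Answer: HBGAC

Derivation:
Char 1 ('B'): step: R->2, L=5; B->plug->B->R->C->L->E->refl->F->L'->B->R'->F->plug->H
Char 2 ('C'): step: R->3, L=5; C->plug->A->R->B->L->F->refl->E->L'->C->R'->B->plug->B
Char 3 ('D'): step: R->4, L=5; D->plug->D->R->H->L->C->refl->B->L'->E->R'->G->plug->G
Char 4 ('E'): step: R->5, L=5; E->plug->E->R->F->L->D->refl->G->L'->G->R'->C->plug->A
Char 5 ('F'): step: R->6, L=5; F->plug->H->R->D->L->A->refl->H->L'->A->R'->A->plug->C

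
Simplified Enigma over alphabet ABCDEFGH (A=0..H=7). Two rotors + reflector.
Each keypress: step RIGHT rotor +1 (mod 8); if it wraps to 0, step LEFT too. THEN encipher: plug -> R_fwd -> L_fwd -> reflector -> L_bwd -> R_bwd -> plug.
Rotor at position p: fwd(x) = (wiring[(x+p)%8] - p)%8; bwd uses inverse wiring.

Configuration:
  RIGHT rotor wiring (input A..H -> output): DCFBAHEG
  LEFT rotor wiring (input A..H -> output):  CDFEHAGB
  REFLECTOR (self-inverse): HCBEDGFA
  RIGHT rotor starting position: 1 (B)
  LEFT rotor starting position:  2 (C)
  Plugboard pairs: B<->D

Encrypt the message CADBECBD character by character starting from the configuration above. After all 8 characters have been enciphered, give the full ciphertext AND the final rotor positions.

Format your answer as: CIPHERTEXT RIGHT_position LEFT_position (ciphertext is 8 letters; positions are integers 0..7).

Char 1 ('C'): step: R->2, L=2; C->plug->C->R->G->L->A->refl->H->L'->F->R'->D->plug->B
Char 2 ('A'): step: R->3, L=2; A->plug->A->R->G->L->A->refl->H->L'->F->R'->B->plug->D
Char 3 ('D'): step: R->4, L=2; D->plug->B->R->D->L->G->refl->F->L'->C->R'->D->plug->B
Char 4 ('B'): step: R->5, L=2; B->plug->D->R->G->L->A->refl->H->L'->F->R'->E->plug->E
Char 5 ('E'): step: R->6, L=2; E->plug->E->R->H->L->B->refl->C->L'->B->R'->H->plug->H
Char 6 ('C'): step: R->7, L=2; C->plug->C->R->D->L->G->refl->F->L'->C->R'->E->plug->E
Char 7 ('B'): step: R->0, L->3 (L advanced); B->plug->D->R->B->L->E->refl->D->L'->D->R'->A->plug->A
Char 8 ('D'): step: R->1, L=3; D->plug->B->R->E->L->G->refl->F->L'->C->R'->H->plug->H
Final: ciphertext=BDBEHEAH, RIGHT=1, LEFT=3

Answer: BDBEHEAH 1 3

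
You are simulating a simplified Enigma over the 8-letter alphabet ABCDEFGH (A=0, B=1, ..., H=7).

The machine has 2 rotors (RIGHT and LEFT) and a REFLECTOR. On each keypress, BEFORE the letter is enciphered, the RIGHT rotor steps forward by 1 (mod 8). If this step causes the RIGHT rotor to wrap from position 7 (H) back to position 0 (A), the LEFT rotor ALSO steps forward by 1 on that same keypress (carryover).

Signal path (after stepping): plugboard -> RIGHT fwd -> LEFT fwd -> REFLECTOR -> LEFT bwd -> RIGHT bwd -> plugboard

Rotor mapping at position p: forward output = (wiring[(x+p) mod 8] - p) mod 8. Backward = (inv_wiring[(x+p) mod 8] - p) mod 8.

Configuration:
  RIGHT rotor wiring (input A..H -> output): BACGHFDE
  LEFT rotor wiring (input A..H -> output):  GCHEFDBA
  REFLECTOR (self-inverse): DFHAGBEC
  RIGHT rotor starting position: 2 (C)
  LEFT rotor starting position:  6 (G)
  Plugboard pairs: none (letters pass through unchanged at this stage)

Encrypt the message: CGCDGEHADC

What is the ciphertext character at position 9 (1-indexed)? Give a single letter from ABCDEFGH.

Char 1 ('C'): step: R->3, L=6; C->plug->C->R->C->L->A->refl->D->L'->A->R'->D->plug->D
Char 2 ('G'): step: R->4, L=6; G->plug->G->R->G->L->H->refl->C->L'->B->R'->B->plug->B
Char 3 ('C'): step: R->5, L=6; C->plug->C->R->H->L->F->refl->B->L'->E->R'->D->plug->D
Char 4 ('D'): step: R->6, L=6; D->plug->D->R->C->L->A->refl->D->L'->A->R'->F->plug->F
Char 5 ('G'): step: R->7, L=6; G->plug->G->R->G->L->H->refl->C->L'->B->R'->C->plug->C
Char 6 ('E'): step: R->0, L->7 (L advanced); E->plug->E->R->H->L->C->refl->H->L'->B->R'->A->plug->A
Char 7 ('H'): step: R->1, L=7; H->plug->H->R->A->L->B->refl->F->L'->E->R'->E->plug->E
Char 8 ('A'): step: R->2, L=7; A->plug->A->R->A->L->B->refl->F->L'->E->R'->B->plug->B
Char 9 ('D'): step: R->3, L=7; D->plug->D->R->A->L->B->refl->F->L'->E->R'->B->plug->B

B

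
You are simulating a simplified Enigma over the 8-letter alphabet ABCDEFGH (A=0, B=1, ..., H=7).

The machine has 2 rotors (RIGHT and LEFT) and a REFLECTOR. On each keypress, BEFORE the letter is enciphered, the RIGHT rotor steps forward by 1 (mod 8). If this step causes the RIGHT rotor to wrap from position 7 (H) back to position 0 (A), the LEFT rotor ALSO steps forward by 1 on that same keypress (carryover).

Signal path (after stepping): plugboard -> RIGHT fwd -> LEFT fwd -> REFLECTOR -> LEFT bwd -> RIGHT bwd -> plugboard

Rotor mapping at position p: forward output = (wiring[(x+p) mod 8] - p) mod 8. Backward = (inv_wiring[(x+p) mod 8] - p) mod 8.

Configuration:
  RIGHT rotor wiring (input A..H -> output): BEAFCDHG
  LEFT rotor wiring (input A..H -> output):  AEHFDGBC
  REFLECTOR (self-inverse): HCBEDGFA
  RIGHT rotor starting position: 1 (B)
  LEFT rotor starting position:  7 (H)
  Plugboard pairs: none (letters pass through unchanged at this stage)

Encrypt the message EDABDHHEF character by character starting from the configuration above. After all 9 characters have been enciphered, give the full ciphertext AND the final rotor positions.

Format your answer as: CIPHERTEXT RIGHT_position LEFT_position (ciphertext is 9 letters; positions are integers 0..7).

Answer: CACDCCGHD 2 0

Derivation:
Char 1 ('E'): step: R->2, L=7; E->plug->E->R->F->L->E->refl->D->L'->A->R'->C->plug->C
Char 2 ('D'): step: R->3, L=7; D->plug->D->R->E->L->G->refl->F->L'->C->R'->A->plug->A
Char 3 ('A'): step: R->4, L=7; A->plug->A->R->G->L->H->refl->A->L'->D->R'->C->plug->C
Char 4 ('B'): step: R->5, L=7; B->plug->B->R->C->L->F->refl->G->L'->E->R'->D->plug->D
Char 5 ('D'): step: R->6, L=7; D->plug->D->R->G->L->H->refl->A->L'->D->R'->C->plug->C
Char 6 ('H'): step: R->7, L=7; H->plug->H->R->A->L->D->refl->E->L'->F->R'->C->plug->C
Char 7 ('H'): step: R->0, L->0 (L advanced); H->plug->H->R->G->L->B->refl->C->L'->H->R'->G->plug->G
Char 8 ('E'): step: R->1, L=0; E->plug->E->R->C->L->H->refl->A->L'->A->R'->H->plug->H
Char 9 ('F'): step: R->2, L=0; F->plug->F->R->E->L->D->refl->E->L'->B->R'->D->plug->D
Final: ciphertext=CACDCCGHD, RIGHT=2, LEFT=0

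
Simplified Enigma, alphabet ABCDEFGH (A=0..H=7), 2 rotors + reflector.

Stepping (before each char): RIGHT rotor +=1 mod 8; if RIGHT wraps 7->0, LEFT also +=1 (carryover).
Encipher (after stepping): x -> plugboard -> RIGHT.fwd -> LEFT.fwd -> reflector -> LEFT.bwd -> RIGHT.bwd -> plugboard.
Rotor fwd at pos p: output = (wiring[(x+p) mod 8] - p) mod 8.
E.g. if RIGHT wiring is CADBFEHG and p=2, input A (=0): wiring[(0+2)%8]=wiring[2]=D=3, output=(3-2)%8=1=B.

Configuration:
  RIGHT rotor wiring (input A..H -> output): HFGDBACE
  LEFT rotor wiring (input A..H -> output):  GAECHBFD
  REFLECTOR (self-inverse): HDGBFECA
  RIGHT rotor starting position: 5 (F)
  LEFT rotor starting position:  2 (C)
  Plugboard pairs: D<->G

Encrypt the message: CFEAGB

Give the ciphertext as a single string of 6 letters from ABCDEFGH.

Answer: DCCGBE

Derivation:
Char 1 ('C'): step: R->6, L=2; C->plug->C->R->B->L->A->refl->H->L'->D->R'->G->plug->D
Char 2 ('F'): step: R->7, L=2; F->plug->F->R->C->L->F->refl->E->L'->G->R'->C->plug->C
Char 3 ('E'): step: R->0, L->3 (L advanced); E->plug->E->R->B->L->E->refl->F->L'->G->R'->C->plug->C
Char 4 ('A'): step: R->1, L=3; A->plug->A->R->E->L->A->refl->H->L'->A->R'->D->plug->G
Char 5 ('G'): step: R->2, L=3; G->plug->D->R->G->L->F->refl->E->L'->B->R'->B->plug->B
Char 6 ('B'): step: R->3, L=3; B->plug->B->R->G->L->F->refl->E->L'->B->R'->E->plug->E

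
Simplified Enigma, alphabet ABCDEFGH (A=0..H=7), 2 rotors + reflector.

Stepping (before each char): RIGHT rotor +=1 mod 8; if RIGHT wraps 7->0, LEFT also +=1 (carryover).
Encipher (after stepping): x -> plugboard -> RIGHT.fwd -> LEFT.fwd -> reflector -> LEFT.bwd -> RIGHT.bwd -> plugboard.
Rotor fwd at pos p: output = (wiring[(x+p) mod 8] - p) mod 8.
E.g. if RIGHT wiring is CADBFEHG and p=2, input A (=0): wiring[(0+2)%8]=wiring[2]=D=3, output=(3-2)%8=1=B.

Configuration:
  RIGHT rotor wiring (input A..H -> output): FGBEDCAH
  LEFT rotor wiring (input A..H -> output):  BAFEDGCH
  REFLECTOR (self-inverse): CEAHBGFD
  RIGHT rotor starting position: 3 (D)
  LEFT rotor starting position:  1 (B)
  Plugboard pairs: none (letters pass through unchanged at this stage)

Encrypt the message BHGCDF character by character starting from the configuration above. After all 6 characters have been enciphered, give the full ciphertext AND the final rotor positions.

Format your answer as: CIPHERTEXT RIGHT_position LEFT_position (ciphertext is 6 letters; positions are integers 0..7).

Answer: CFBGCA 1 2

Derivation:
Char 1 ('B'): step: R->4, L=1; B->plug->B->R->G->L->G->refl->F->L'->E->R'->C->plug->C
Char 2 ('H'): step: R->5, L=1; H->plug->H->R->G->L->G->refl->F->L'->E->R'->F->plug->F
Char 3 ('G'): step: R->6, L=1; G->plug->G->R->F->L->B->refl->E->L'->B->R'->B->plug->B
Char 4 ('C'): step: R->7, L=1; C->plug->C->R->H->L->A->refl->C->L'->D->R'->G->plug->G
Char 5 ('D'): step: R->0, L->2 (L advanced); D->plug->D->R->E->L->A->refl->C->L'->B->R'->C->plug->C
Char 6 ('F'): step: R->1, L=2; F->plug->F->R->H->L->G->refl->F->L'->F->R'->A->plug->A
Final: ciphertext=CFBGCA, RIGHT=1, LEFT=2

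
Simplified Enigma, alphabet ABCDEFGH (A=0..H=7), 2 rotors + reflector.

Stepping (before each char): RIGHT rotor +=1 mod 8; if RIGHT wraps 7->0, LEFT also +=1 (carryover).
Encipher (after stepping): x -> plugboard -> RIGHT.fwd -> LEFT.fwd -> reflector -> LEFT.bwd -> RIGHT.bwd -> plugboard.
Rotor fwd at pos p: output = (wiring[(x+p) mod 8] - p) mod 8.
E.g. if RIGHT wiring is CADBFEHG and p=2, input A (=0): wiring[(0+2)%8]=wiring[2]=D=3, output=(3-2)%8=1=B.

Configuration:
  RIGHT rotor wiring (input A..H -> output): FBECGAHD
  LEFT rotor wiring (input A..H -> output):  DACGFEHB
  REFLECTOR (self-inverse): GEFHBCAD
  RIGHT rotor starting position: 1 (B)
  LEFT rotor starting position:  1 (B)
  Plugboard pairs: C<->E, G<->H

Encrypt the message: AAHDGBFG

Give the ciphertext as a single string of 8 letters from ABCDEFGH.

Char 1 ('A'): step: R->2, L=1; A->plug->A->R->C->L->F->refl->C->L'->H->R'->H->plug->G
Char 2 ('A'): step: R->3, L=1; A->plug->A->R->H->L->C->refl->F->L'->C->R'->F->plug->F
Char 3 ('H'): step: R->4, L=1; H->plug->G->R->A->L->H->refl->D->L'->E->R'->B->plug->B
Char 4 ('D'): step: R->5, L=1; D->plug->D->R->A->L->H->refl->D->L'->E->R'->E->plug->C
Char 5 ('G'): step: R->6, L=1; G->plug->H->R->C->L->F->refl->C->L'->H->R'->C->plug->E
Char 6 ('B'): step: R->7, L=1; B->plug->B->R->G->L->A->refl->G->L'->F->R'->D->plug->D
Char 7 ('F'): step: R->0, L->2 (L advanced); F->plug->F->R->A->L->A->refl->G->L'->H->R'->G->plug->H
Char 8 ('G'): step: R->1, L=2; G->plug->H->R->E->L->F->refl->C->L'->D->R'->B->plug->B

Answer: GFBCEDHB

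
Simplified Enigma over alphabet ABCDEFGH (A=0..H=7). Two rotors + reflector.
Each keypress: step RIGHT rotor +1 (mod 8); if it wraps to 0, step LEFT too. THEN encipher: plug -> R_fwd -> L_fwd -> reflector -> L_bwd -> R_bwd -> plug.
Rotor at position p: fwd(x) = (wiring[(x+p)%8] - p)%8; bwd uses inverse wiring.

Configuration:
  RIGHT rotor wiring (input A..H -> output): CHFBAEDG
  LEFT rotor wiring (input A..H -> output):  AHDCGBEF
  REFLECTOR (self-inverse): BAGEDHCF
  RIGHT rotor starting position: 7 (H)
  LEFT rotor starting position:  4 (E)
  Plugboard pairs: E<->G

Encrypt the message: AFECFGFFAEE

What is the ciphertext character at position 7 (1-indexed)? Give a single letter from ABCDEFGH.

Char 1 ('A'): step: R->0, L->5 (L advanced); A->plug->A->R->C->L->A->refl->B->L'->H->R'->B->plug->B
Char 2 ('F'): step: R->1, L=5; F->plug->F->R->C->L->A->refl->B->L'->H->R'->D->plug->D
Char 3 ('E'): step: R->2, L=5; E->plug->G->R->A->L->E->refl->D->L'->D->R'->A->plug->A
Char 4 ('C'): step: R->3, L=5; C->plug->C->R->B->L->H->refl->F->L'->G->R'->A->plug->A
Char 5 ('F'): step: R->4, L=5; F->plug->F->R->D->L->D->refl->E->L'->A->R'->B->plug->B
Char 6 ('G'): step: R->5, L=5; G->plug->E->R->C->L->A->refl->B->L'->H->R'->A->plug->A
Char 7 ('F'): step: R->6, L=5; F->plug->F->R->D->L->D->refl->E->L'->A->R'->B->plug->B

B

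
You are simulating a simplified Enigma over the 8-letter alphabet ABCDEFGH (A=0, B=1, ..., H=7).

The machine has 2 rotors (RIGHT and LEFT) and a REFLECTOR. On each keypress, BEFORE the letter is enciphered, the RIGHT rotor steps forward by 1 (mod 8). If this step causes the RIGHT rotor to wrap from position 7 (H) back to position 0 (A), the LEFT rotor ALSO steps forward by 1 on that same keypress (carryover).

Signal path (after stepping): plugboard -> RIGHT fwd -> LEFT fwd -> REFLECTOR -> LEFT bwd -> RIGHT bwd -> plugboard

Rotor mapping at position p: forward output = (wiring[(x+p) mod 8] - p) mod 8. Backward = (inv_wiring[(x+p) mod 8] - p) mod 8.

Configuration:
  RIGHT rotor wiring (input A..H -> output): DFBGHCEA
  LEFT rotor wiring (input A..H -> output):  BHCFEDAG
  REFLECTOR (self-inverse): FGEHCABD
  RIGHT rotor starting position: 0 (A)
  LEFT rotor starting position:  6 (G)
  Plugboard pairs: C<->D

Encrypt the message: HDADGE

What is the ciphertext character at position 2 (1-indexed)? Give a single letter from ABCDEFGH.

Char 1 ('H'): step: R->1, L=6; H->plug->H->R->C->L->D->refl->H->L'->F->R'->C->plug->D
Char 2 ('D'): step: R->2, L=6; D->plug->C->R->F->L->H->refl->D->L'->C->R'->E->plug->E

E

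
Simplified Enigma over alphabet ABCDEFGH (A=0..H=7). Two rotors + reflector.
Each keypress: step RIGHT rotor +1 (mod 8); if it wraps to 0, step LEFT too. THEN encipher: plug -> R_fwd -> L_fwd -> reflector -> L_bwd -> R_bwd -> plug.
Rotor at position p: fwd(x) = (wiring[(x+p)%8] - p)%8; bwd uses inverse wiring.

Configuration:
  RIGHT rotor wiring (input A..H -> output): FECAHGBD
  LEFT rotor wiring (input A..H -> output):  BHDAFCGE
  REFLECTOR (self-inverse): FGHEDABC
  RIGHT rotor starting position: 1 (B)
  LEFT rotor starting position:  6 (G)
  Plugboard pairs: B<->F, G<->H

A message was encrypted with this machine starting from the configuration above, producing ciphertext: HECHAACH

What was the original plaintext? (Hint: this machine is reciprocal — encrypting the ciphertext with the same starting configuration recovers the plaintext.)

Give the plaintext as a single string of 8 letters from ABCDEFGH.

Char 1 ('H'): step: R->2, L=6; H->plug->G->R->D->L->B->refl->G->L'->B->R'->F->plug->B
Char 2 ('E'): step: R->3, L=6; E->plug->E->R->A->L->A->refl->F->L'->E->R'->B->plug->F
Char 3 ('C'): step: R->4, L=6; C->plug->C->R->F->L->C->refl->H->L'->G->R'->G->plug->H
Char 4 ('H'): step: R->5, L=6; H->plug->G->R->D->L->B->refl->G->L'->B->R'->A->plug->A
Char 5 ('A'): step: R->6, L=6; A->plug->A->R->D->L->B->refl->G->L'->B->R'->G->plug->H
Char 6 ('A'): step: R->7, L=6; A->plug->A->R->E->L->F->refl->A->L'->A->R'->F->plug->B
Char 7 ('C'): step: R->0, L->7 (L advanced); C->plug->C->R->C->L->A->refl->F->L'->A->R'->D->plug->D
Char 8 ('H'): step: R->1, L=7; H->plug->G->R->C->L->A->refl->F->L'->A->R'->F->plug->B

Answer: BFHAHBDB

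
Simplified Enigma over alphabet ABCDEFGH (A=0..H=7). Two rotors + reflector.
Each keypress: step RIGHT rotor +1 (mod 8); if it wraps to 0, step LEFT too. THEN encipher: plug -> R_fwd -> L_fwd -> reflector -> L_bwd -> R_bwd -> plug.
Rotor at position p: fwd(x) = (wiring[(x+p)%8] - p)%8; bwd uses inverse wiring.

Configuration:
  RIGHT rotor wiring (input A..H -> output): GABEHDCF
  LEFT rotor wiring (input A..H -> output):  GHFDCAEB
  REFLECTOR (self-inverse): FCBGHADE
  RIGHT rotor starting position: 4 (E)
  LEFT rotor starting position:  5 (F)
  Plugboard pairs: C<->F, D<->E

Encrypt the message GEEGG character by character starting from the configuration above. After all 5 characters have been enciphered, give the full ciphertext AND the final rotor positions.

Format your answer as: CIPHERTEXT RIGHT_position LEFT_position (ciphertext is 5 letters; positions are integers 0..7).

Answer: BGFHE 1 6

Derivation:
Char 1 ('G'): step: R->5, L=5; G->plug->G->R->H->L->F->refl->A->L'->F->R'->B->plug->B
Char 2 ('E'): step: R->6, L=5; E->plug->D->R->C->L->E->refl->H->L'->B->R'->G->plug->G
Char 3 ('E'): step: R->7, L=5; E->plug->D->R->C->L->E->refl->H->L'->B->R'->C->plug->F
Char 4 ('G'): step: R->0, L->6 (L advanced); G->plug->G->R->C->L->A->refl->F->L'->F->R'->H->plug->H
Char 5 ('G'): step: R->1, L=6; G->plug->G->R->E->L->H->refl->E->L'->G->R'->D->plug->E
Final: ciphertext=BGFHE, RIGHT=1, LEFT=6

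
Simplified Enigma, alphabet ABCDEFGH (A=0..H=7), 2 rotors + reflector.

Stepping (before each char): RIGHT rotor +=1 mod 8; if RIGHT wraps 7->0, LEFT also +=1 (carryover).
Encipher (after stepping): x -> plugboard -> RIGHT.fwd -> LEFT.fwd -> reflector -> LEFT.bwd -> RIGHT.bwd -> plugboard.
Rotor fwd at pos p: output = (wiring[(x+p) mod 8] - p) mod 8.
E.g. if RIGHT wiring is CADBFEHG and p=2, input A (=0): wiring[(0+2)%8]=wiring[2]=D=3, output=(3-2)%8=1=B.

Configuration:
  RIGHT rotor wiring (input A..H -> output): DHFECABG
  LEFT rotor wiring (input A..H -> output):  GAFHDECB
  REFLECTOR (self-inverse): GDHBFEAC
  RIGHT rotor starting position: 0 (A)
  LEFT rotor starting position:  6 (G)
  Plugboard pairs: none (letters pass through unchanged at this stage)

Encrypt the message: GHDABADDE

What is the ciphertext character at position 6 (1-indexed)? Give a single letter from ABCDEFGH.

Char 1 ('G'): step: R->1, L=6; G->plug->G->R->F->L->B->refl->D->L'->B->R'->D->plug->D
Char 2 ('H'): step: R->2, L=6; H->plug->H->R->F->L->B->refl->D->L'->B->R'->G->plug->G
Char 3 ('D'): step: R->3, L=6; D->plug->D->R->G->L->F->refl->E->L'->A->R'->F->plug->F
Char 4 ('A'): step: R->4, L=6; A->plug->A->R->G->L->F->refl->E->L'->A->R'->H->plug->H
Char 5 ('B'): step: R->5, L=6; B->plug->B->R->E->L->H->refl->C->L'->D->R'->A->plug->A
Char 6 ('A'): step: R->6, L=6; A->plug->A->R->D->L->C->refl->H->L'->E->R'->G->plug->G

G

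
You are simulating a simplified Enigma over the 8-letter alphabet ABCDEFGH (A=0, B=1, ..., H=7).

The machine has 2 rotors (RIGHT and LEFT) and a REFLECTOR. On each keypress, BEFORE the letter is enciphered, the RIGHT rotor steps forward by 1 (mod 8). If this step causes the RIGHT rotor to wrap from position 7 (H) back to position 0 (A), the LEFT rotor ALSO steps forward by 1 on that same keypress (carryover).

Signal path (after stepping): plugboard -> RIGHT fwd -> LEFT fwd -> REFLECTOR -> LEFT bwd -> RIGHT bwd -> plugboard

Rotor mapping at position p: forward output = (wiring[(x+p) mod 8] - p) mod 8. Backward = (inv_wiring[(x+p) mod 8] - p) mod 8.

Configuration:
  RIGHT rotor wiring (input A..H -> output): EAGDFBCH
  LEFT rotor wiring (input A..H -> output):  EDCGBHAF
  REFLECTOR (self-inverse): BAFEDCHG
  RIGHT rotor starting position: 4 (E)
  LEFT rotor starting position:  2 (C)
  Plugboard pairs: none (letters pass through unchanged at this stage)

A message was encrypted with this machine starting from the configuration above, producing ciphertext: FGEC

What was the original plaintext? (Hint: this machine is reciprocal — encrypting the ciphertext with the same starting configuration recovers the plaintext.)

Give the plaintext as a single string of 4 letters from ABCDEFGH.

Char 1 ('F'): step: R->5, L=2; F->plug->F->R->B->L->E->refl->D->L'->F->R'->B->plug->B
Char 2 ('G'): step: R->6, L=2; G->plug->G->R->H->L->B->refl->A->L'->A->R'->E->plug->E
Char 3 ('E'): step: R->7, L=2; E->plug->E->R->E->L->G->refl->H->L'->C->R'->G->plug->G
Char 4 ('C'): step: R->0, L->3 (L advanced); C->plug->C->R->G->L->A->refl->B->L'->F->R'->E->plug->E

Answer: BEGE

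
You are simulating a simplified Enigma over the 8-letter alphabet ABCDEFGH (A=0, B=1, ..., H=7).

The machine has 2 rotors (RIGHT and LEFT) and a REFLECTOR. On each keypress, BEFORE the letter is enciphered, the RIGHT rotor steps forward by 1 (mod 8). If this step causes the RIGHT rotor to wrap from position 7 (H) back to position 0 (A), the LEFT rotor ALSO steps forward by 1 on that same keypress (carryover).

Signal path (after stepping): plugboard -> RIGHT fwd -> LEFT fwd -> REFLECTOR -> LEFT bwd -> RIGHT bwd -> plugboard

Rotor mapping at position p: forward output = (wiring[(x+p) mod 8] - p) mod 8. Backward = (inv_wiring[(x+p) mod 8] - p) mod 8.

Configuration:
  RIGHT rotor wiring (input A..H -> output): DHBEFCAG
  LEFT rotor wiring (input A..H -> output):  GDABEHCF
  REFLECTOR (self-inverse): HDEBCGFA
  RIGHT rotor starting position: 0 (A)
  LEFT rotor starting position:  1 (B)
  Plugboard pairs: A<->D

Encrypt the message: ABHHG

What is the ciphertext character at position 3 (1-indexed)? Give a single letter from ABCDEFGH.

Char 1 ('A'): step: R->1, L=1; A->plug->D->R->E->L->G->refl->F->L'->H->R'->F->plug->F
Char 2 ('B'): step: R->2, L=1; B->plug->B->R->C->L->A->refl->H->L'->B->R'->G->plug->G
Char 3 ('H'): step: R->3, L=1; H->plug->H->R->G->L->E->refl->C->L'->A->R'->F->plug->F

F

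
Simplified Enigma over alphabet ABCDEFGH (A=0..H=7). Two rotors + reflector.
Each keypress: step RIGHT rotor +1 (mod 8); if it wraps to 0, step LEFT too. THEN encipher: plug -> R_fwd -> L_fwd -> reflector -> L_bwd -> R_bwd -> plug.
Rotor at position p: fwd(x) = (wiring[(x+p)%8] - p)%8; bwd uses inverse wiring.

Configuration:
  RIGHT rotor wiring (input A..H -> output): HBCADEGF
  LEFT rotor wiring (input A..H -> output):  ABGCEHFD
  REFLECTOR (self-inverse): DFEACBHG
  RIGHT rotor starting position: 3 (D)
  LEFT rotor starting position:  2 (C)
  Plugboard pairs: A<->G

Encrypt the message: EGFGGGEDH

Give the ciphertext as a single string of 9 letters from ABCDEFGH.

Answer: FHGHFHHEG

Derivation:
Char 1 ('E'): step: R->4, L=2; E->plug->E->R->D->L->F->refl->B->L'->F->R'->F->plug->F
Char 2 ('G'): step: R->5, L=2; G->plug->A->R->H->L->H->refl->G->L'->G->R'->H->plug->H
Char 3 ('F'): step: R->6, L=2; F->plug->F->R->C->L->C->refl->E->L'->A->R'->A->plug->G
Char 4 ('G'): step: R->7, L=2; G->plug->A->R->G->L->G->refl->H->L'->H->R'->H->plug->H
Char 5 ('G'): step: R->0, L->3 (L advanced); G->plug->A->R->H->L->D->refl->A->L'->E->R'->F->plug->F
Char 6 ('G'): step: R->1, L=3; G->plug->A->R->A->L->H->refl->G->L'->G->R'->H->plug->H
Char 7 ('E'): step: R->2, L=3; E->plug->E->R->E->L->A->refl->D->L'->H->R'->H->plug->H
Char 8 ('D'): step: R->3, L=3; D->plug->D->R->D->L->C->refl->E->L'->C->R'->E->plug->E
Char 9 ('H'): step: R->4, L=3; H->plug->H->R->E->L->A->refl->D->L'->H->R'->A->plug->G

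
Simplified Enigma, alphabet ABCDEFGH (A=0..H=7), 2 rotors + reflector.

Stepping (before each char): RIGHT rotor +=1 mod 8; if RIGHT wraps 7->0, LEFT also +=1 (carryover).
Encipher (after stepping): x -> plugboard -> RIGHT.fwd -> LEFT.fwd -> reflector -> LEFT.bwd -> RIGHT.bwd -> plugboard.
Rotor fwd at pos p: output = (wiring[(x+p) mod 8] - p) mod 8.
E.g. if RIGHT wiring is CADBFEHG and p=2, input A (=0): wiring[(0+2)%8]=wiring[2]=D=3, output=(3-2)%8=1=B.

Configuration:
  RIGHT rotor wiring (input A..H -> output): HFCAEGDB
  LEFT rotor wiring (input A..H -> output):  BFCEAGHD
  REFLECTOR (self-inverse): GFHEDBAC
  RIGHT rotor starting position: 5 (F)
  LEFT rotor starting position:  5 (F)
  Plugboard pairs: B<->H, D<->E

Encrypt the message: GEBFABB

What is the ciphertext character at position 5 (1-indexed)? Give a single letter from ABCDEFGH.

Char 1 ('G'): step: R->6, L=5; G->plug->G->R->G->L->H->refl->C->L'->B->R'->C->plug->C
Char 2 ('E'): step: R->7, L=5; E->plug->D->R->D->L->E->refl->D->L'->H->R'->G->plug->G
Char 3 ('B'): step: R->0, L->6 (L advanced); B->plug->H->R->B->L->F->refl->B->L'->A->R'->D->plug->E
Char 4 ('F'): step: R->1, L=6; F->plug->F->R->C->L->D->refl->E->L'->E->R'->A->plug->A
Char 5 ('A'): step: R->2, L=6; A->plug->A->R->A->L->B->refl->F->L'->B->R'->E->plug->D

D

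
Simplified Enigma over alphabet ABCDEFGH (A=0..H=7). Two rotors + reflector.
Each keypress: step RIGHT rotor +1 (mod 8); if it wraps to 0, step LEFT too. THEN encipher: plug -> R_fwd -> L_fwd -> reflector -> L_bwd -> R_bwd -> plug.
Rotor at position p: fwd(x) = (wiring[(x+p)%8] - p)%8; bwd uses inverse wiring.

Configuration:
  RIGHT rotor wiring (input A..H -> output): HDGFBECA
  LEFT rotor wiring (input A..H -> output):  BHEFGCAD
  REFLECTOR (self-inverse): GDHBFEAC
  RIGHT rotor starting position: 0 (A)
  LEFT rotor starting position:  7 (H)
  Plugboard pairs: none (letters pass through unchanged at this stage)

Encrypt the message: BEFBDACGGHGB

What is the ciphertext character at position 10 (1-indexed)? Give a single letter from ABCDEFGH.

Char 1 ('B'): step: R->1, L=7; B->plug->B->R->F->L->H->refl->C->L'->B->R'->F->plug->F
Char 2 ('E'): step: R->2, L=7; E->plug->E->R->A->L->E->refl->F->L'->D->R'->B->plug->B
Char 3 ('F'): step: R->3, L=7; F->plug->F->R->E->L->G->refl->A->L'->C->R'->A->plug->A
Char 4 ('B'): step: R->4, L=7; B->plug->B->R->A->L->E->refl->F->L'->D->R'->E->plug->E
Char 5 ('D'): step: R->5, L=7; D->plug->D->R->C->L->A->refl->G->L'->E->R'->H->plug->H
Char 6 ('A'): step: R->6, L=7; A->plug->A->R->E->L->G->refl->A->L'->C->R'->B->plug->B
Char 7 ('C'): step: R->7, L=7; C->plug->C->R->E->L->G->refl->A->L'->C->R'->F->plug->F
Char 8 ('G'): step: R->0, L->0 (L advanced); G->plug->G->R->C->L->E->refl->F->L'->D->R'->B->plug->B
Char 9 ('G'): step: R->1, L=0; G->plug->G->R->H->L->D->refl->B->L'->A->R'->D->plug->D
Char 10 ('H'): step: R->2, L=0; H->plug->H->R->B->L->H->refl->C->L'->F->R'->G->plug->G

G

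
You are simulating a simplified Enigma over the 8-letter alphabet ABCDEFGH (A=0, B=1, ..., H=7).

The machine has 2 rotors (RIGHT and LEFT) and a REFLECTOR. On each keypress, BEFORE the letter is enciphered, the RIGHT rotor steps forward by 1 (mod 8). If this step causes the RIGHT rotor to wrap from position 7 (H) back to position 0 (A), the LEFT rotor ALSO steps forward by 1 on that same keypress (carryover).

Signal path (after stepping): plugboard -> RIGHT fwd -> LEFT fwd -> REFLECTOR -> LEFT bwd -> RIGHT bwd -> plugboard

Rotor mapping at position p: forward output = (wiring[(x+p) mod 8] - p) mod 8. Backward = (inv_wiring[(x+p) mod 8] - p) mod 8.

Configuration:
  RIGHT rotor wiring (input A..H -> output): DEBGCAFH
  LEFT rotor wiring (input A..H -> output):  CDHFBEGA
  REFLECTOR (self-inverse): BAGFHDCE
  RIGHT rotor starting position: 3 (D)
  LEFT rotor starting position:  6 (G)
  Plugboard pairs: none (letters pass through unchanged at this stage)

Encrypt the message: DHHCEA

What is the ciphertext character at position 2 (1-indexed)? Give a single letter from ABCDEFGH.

Char 1 ('D'): step: R->4, L=6; D->plug->D->R->D->L->F->refl->D->L'->G->R'->A->plug->A
Char 2 ('H'): step: R->5, L=6; H->plug->H->R->F->L->H->refl->E->L'->C->R'->C->plug->C

C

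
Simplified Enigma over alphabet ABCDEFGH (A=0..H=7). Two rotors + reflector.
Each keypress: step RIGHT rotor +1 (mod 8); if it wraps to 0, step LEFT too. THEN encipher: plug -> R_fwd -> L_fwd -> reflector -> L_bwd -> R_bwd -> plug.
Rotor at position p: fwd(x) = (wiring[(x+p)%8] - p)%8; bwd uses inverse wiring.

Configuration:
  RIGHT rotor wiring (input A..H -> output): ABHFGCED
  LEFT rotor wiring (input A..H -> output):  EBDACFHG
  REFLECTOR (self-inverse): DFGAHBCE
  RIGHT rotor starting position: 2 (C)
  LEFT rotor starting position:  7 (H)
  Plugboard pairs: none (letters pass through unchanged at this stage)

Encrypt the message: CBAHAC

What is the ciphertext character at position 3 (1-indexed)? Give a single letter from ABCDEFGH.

Char 1 ('C'): step: R->3, L=7; C->plug->C->R->H->L->A->refl->D->L'->F->R'->F->plug->F
Char 2 ('B'): step: R->4, L=7; B->plug->B->R->G->L->G->refl->C->L'->C->R'->A->plug->A
Char 3 ('A'): step: R->5, L=7; A->plug->A->R->F->L->D->refl->A->L'->H->R'->B->plug->B

B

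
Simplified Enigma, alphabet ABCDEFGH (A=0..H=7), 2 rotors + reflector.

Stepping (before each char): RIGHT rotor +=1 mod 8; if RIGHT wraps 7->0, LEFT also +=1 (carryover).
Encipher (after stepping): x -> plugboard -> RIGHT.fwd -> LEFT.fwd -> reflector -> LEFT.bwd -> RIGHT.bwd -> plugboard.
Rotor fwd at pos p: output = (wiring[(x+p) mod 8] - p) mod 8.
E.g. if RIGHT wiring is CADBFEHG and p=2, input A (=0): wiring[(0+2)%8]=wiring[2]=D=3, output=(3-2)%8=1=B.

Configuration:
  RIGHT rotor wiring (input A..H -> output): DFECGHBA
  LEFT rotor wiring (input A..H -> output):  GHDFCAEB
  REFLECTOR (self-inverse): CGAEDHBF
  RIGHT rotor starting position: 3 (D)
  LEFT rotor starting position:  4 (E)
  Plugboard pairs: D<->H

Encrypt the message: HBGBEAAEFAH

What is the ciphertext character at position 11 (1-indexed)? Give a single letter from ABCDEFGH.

Char 1 ('H'): step: R->4, L=4; H->plug->D->R->E->L->C->refl->A->L'->C->R'->A->plug->A
Char 2 ('B'): step: R->5, L=4; B->plug->B->R->E->L->C->refl->A->L'->C->R'->A->plug->A
Char 3 ('G'): step: R->6, L=4; G->plug->G->R->A->L->G->refl->B->L'->H->R'->D->plug->H
Char 4 ('B'): step: R->7, L=4; B->plug->B->R->E->L->C->refl->A->L'->C->R'->H->plug->D
Char 5 ('E'): step: R->0, L->5 (L advanced); E->plug->E->R->G->L->A->refl->C->L'->E->R'->C->plug->C
Char 6 ('A'): step: R->1, L=5; A->plug->A->R->E->L->C->refl->A->L'->G->R'->E->plug->E
Char 7 ('A'): step: R->2, L=5; A->plug->A->R->C->L->E->refl->D->L'->A->R'->B->plug->B
Char 8 ('E'): step: R->3, L=5; E->plug->E->R->F->L->G->refl->B->L'->D->R'->B->plug->B
Char 9 ('F'): step: R->4, L=5; F->plug->F->R->B->L->H->refl->F->L'->H->R'->E->plug->E
Char 10 ('A'): step: R->5, L=5; A->plug->A->R->C->L->E->refl->D->L'->A->R'->E->plug->E
Char 11 ('H'): step: R->6, L=5; H->plug->D->R->H->L->F->refl->H->L'->B->R'->H->plug->D

D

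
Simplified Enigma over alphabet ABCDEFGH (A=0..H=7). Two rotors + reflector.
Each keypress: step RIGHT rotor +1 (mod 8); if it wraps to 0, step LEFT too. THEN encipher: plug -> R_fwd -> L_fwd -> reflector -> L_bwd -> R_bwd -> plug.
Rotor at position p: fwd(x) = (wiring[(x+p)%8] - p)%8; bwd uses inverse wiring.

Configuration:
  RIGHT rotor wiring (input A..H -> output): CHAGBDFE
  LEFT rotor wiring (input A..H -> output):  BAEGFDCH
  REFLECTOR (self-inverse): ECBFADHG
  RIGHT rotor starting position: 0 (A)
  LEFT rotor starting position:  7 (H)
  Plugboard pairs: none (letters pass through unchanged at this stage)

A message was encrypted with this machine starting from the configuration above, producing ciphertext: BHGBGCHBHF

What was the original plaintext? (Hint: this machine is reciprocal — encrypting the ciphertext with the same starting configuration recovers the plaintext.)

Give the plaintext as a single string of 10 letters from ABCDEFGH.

Char 1 ('B'): step: R->1, L=7; B->plug->B->R->H->L->D->refl->F->L'->D->R'->G->plug->G
Char 2 ('H'): step: R->2, L=7; H->plug->H->R->F->L->G->refl->H->L'->E->R'->B->plug->B
Char 3 ('G'): step: R->3, L=7; G->plug->G->R->E->L->H->refl->G->L'->F->R'->H->plug->H
Char 4 ('B'): step: R->4, L=7; B->plug->B->R->H->L->D->refl->F->L'->D->R'->F->plug->F
Char 5 ('G'): step: R->5, L=7; G->plug->G->R->B->L->C->refl->B->L'->C->R'->E->plug->E
Char 6 ('C'): step: R->6, L=7; C->plug->C->R->E->L->H->refl->G->L'->F->R'->H->plug->H
Char 7 ('H'): step: R->7, L=7; H->plug->H->R->G->L->E->refl->A->L'->A->R'->C->plug->C
Char 8 ('B'): step: R->0, L->0 (L advanced); B->plug->B->R->H->L->H->refl->G->L'->D->R'->F->plug->F
Char 9 ('H'): step: R->1, L=0; H->plug->H->R->B->L->A->refl->E->L'->C->R'->E->plug->E
Char 10 ('F'): step: R->2, L=0; F->plug->F->R->C->L->E->refl->A->L'->B->R'->D->plug->D

Answer: GBHFEHCFED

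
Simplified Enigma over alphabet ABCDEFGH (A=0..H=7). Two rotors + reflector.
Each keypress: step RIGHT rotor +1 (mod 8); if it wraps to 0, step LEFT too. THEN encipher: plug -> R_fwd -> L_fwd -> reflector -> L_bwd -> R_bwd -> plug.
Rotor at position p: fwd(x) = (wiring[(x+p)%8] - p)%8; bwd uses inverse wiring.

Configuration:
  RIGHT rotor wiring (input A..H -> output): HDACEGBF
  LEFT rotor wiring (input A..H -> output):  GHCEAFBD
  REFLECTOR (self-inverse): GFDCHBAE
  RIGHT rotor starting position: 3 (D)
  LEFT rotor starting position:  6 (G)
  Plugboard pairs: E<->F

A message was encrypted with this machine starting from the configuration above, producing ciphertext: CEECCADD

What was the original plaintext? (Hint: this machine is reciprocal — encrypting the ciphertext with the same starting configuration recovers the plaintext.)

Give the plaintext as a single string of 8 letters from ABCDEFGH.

Answer: BABGGHGF

Derivation:
Char 1 ('C'): step: R->4, L=6; C->plug->C->R->F->L->G->refl->A->L'->C->R'->B->plug->B
Char 2 ('E'): step: R->5, L=6; E->plug->F->R->D->L->B->refl->F->L'->B->R'->A->plug->A
Char 3 ('E'): step: R->6, L=6; E->plug->F->R->E->L->E->refl->H->L'->H->R'->B->plug->B
Char 4 ('C'): step: R->7, L=6; C->plug->C->R->E->L->E->refl->H->L'->H->R'->G->plug->G
Char 5 ('C'): step: R->0, L->7 (L advanced); C->plug->C->R->A->L->E->refl->H->L'->B->R'->G->plug->G
Char 6 ('A'): step: R->1, L=7; A->plug->A->R->C->L->A->refl->G->L'->G->R'->H->plug->H
Char 7 ('D'): step: R->2, L=7; D->plug->D->R->E->L->F->refl->B->L'->F->R'->G->plug->G
Char 8 ('D'): step: R->3, L=7; D->plug->D->R->G->L->G->refl->A->L'->C->R'->E->plug->F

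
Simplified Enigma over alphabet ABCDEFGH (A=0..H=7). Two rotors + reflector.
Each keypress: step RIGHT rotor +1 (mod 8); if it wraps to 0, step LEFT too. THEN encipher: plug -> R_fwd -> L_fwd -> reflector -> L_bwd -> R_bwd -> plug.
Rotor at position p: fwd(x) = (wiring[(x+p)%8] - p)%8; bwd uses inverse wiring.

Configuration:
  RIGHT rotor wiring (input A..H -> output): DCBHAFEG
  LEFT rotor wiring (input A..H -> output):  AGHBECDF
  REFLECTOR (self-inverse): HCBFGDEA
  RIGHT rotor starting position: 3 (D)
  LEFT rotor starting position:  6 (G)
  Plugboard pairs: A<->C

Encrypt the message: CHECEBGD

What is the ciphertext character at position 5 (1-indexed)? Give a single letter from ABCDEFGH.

Char 1 ('C'): step: R->4, L=6; C->plug->A->R->E->L->B->refl->C->L'->C->R'->D->plug->D
Char 2 ('H'): step: R->5, L=6; H->plug->H->R->D->L->A->refl->H->L'->B->R'->C->plug->A
Char 3 ('E'): step: R->6, L=6; E->plug->E->R->D->L->A->refl->H->L'->B->R'->F->plug->F
Char 4 ('C'): step: R->7, L=6; C->plug->A->R->H->L->E->refl->G->L'->G->R'->G->plug->G
Char 5 ('E'): step: R->0, L->7 (L advanced); E->plug->E->R->A->L->G->refl->E->L'->H->R'->D->plug->D

D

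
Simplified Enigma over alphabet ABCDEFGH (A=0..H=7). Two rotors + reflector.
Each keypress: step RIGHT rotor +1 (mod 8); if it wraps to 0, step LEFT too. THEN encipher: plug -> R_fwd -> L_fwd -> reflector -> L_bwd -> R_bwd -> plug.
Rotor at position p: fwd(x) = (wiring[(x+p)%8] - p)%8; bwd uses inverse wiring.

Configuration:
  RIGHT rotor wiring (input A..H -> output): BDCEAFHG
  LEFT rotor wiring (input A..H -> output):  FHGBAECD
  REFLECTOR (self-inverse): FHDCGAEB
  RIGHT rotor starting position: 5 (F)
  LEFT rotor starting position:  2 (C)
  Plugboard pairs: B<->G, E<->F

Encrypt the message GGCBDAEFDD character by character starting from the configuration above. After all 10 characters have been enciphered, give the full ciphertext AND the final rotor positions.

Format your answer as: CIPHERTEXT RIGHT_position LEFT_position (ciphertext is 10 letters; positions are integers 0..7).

Answer: BHGDGDFAHG 7 3

Derivation:
Char 1 ('G'): step: R->6, L=2; G->plug->B->R->A->L->E->refl->G->L'->C->R'->G->plug->B
Char 2 ('G'): step: R->7, L=2; G->plug->B->R->C->L->G->refl->E->L'->A->R'->H->plug->H
Char 3 ('C'): step: R->0, L->3 (L advanced); C->plug->C->R->C->L->B->refl->H->L'->D->R'->B->plug->G
Char 4 ('B'): step: R->1, L=3; B->plug->G->R->F->L->C->refl->D->L'->H->R'->D->plug->D
Char 5 ('D'): step: R->2, L=3; D->plug->D->R->D->L->H->refl->B->L'->C->R'->B->plug->G
Char 6 ('A'): step: R->3, L=3; A->plug->A->R->B->L->F->refl->A->L'->E->R'->D->plug->D
Char 7 ('E'): step: R->4, L=3; E->plug->F->R->H->L->D->refl->C->L'->F->R'->E->plug->F
Char 8 ('F'): step: R->5, L=3; F->plug->E->R->G->L->E->refl->G->L'->A->R'->A->plug->A
Char 9 ('D'): step: R->6, L=3; D->plug->D->R->F->L->C->refl->D->L'->H->R'->H->plug->H
Char 10 ('D'): step: R->7, L=3; D->plug->D->R->D->L->H->refl->B->L'->C->R'->B->plug->G
Final: ciphertext=BHGDGDFAHG, RIGHT=7, LEFT=3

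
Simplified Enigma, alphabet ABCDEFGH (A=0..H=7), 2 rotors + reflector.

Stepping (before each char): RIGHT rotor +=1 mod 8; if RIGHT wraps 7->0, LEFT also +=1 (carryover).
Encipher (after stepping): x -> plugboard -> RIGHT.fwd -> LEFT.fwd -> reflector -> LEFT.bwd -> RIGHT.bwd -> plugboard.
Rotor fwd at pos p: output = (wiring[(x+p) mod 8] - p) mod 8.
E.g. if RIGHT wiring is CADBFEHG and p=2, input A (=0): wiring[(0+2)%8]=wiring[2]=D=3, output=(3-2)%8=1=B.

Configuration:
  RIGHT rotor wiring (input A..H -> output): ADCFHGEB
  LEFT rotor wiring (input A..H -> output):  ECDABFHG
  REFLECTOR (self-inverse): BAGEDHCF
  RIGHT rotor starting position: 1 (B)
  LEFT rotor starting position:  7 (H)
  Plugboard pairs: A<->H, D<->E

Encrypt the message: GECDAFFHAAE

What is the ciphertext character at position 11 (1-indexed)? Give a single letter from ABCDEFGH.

Char 1 ('G'): step: R->2, L=7; G->plug->G->R->G->L->G->refl->C->L'->F->R'->C->plug->C
Char 2 ('E'): step: R->3, L=7; E->plug->D->R->B->L->F->refl->H->L'->A->R'->G->plug->G
Char 3 ('C'): step: R->4, L=7; C->plug->C->R->A->L->H->refl->F->L'->B->R'->H->plug->A
Char 4 ('D'): step: R->5, L=7; D->plug->E->R->G->L->G->refl->C->L'->F->R'->F->plug->F
Char 5 ('A'): step: R->6, L=7; A->plug->H->R->A->L->H->refl->F->L'->B->R'->G->plug->G
Char 6 ('F'): step: R->7, L=7; F->plug->F->R->A->L->H->refl->F->L'->B->R'->B->plug->B
Char 7 ('F'): step: R->0, L->0 (L advanced); F->plug->F->R->G->L->H->refl->F->L'->F->R'->D->plug->E
Char 8 ('H'): step: R->1, L=0; H->plug->A->R->C->L->D->refl->E->L'->A->R'->G->plug->G
Char 9 ('A'): step: R->2, L=0; A->plug->H->R->B->L->C->refl->G->L'->H->R'->F->plug->F
Char 10 ('A'): step: R->3, L=0; A->plug->H->R->H->L->G->refl->C->L'->B->R'->D->plug->E
Char 11 ('E'): step: R->4, L=0; E->plug->D->R->F->L->F->refl->H->L'->G->R'->G->plug->G

G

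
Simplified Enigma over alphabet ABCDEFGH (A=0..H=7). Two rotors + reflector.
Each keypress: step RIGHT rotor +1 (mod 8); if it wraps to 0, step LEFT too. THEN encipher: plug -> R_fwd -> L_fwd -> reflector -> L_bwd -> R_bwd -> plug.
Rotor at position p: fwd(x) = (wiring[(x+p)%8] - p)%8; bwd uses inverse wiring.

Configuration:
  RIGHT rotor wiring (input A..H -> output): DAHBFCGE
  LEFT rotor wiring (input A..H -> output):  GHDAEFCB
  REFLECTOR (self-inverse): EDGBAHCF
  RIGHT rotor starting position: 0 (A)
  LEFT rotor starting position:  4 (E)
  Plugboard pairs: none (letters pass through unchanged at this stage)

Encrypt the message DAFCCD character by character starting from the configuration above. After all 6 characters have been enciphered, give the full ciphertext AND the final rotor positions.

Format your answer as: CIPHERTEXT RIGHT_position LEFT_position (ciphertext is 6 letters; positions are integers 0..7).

Answer: HGCFHH 6 4

Derivation:
Char 1 ('D'): step: R->1, L=4; D->plug->D->R->E->L->C->refl->G->L'->C->R'->H->plug->H
Char 2 ('A'): step: R->2, L=4; A->plug->A->R->F->L->D->refl->B->L'->B->R'->G->plug->G
Char 3 ('F'): step: R->3, L=4; F->plug->F->R->A->L->A->refl->E->L'->H->R'->C->plug->C
Char 4 ('C'): step: R->4, L=4; C->plug->C->R->C->L->G->refl->C->L'->E->R'->F->plug->F
Char 5 ('C'): step: R->5, L=4; C->plug->C->R->H->L->E->refl->A->L'->A->R'->H->plug->H
Char 6 ('D'): step: R->6, L=4; D->plug->D->R->C->L->G->refl->C->L'->E->R'->H->plug->H
Final: ciphertext=HGCFHH, RIGHT=6, LEFT=4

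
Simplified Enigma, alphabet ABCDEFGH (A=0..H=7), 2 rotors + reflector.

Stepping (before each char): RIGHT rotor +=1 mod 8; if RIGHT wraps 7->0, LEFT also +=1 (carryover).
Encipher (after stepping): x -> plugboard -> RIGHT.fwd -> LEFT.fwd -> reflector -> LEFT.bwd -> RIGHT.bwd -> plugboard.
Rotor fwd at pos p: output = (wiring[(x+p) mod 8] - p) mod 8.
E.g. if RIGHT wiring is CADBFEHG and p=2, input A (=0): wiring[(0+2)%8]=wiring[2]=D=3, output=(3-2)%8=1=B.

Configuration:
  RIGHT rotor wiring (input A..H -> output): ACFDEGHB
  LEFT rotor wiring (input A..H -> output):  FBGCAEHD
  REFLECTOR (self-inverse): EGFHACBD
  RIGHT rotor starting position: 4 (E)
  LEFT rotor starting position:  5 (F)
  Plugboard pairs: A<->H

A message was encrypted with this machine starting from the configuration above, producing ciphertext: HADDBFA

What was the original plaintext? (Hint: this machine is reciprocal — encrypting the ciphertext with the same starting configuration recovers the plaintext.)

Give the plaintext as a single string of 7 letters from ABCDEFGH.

Answer: GEBBEAC

Derivation:
Char 1 ('H'): step: R->5, L=5; H->plug->A->R->B->L->C->refl->F->L'->G->R'->G->plug->G
Char 2 ('A'): step: R->6, L=5; A->plug->H->R->A->L->H->refl->D->L'->H->R'->E->plug->E
Char 3 ('D'): step: R->7, L=5; D->plug->D->R->G->L->F->refl->C->L'->B->R'->B->plug->B
Char 4 ('D'): step: R->0, L->6 (L advanced); D->plug->D->R->D->L->D->refl->H->L'->C->R'->B->plug->B
Char 5 ('B'): step: R->1, L=6; B->plug->B->R->E->L->A->refl->E->L'->F->R'->E->plug->E
Char 6 ('F'): step: R->2, L=6; F->plug->F->R->H->L->G->refl->B->L'->A->R'->H->plug->A
Char 7 ('A'): step: R->3, L=6; A->plug->H->R->C->L->H->refl->D->L'->D->R'->C->plug->C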